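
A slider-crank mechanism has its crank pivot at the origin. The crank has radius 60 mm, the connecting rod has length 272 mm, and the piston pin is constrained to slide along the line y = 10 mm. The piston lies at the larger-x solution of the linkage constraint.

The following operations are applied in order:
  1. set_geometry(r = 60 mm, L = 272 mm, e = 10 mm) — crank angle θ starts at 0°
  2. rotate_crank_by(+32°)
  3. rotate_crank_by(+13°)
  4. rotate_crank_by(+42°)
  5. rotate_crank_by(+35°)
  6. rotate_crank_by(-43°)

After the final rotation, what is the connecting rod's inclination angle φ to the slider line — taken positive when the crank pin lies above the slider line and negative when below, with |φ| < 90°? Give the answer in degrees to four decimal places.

set_geometry: r = 60 mm, L = 272 mm, e = 10 mm; θ ← 0°
rotate_crank_by(+32°): θ ← 0° +32° = 32°
rotate_crank_by(+13°): θ ← 32° +13° = 45°
rotate_crank_by(+42°): θ ← 45° +42° = 87°
rotate_crank_by(+35°): θ ← 87° +35° = 122°
rotate_crank_by(-43°): θ ← 122° -43° = 79°
crank pin P = (r cos θ, r sin θ) = (11.448540, 58.897631)
h = r sin θ − e = 58.897631 − 10 = 48.897631
sin φ = h / L = 48.897631 / 272 = 0.17977070
φ = arcsin(0.17977070) = 10.356404°

10.3564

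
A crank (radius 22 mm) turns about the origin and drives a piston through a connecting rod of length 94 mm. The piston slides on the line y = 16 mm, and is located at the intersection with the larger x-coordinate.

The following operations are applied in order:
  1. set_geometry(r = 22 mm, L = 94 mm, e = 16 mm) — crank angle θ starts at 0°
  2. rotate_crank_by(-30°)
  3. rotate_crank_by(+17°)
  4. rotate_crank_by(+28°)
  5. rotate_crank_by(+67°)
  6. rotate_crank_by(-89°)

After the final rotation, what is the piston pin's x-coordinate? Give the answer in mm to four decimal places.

113.9610

set_geometry: r = 22 mm, L = 94 mm, e = 16 mm; θ ← 0°
rotate_crank_by(-30°): θ ← 0° -30° = -30°
rotate_crank_by(+17°): θ ← -30° +17° = -13°
rotate_crank_by(+28°): θ ← -13° +28° = 15°
rotate_crank_by(+67°): θ ← 15° +67° = 82°
rotate_crank_by(-89°): θ ← 82° -89° = -7°
crank pin P = (r cos θ, r sin θ) = (21.836015, -2.681126)
h = r sin θ − e = -2.681126 − 16 = -18.681126
x = r cos θ + √(L² − h²) = 21.836015 + √(8836.0 − 348.9845) = 21.836015 + 92.125000 = 113.961015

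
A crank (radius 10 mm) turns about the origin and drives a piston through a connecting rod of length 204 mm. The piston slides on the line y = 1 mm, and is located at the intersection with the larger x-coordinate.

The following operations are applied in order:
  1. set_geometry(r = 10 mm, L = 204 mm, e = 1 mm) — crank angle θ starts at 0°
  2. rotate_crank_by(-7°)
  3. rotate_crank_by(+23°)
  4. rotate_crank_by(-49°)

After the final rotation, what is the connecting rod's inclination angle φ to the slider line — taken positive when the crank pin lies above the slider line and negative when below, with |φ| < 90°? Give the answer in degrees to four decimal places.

-1.8108

set_geometry: r = 10 mm, L = 204 mm, e = 1 mm; θ ← 0°
rotate_crank_by(-7°): θ ← 0° -7° = -7°
rotate_crank_by(+23°): θ ← -7° +23° = 16°
rotate_crank_by(-49°): θ ← 16° -49° = -33°
crank pin P = (r cos θ, r sin θ) = (8.386706, -5.446390)
h = r sin θ − e = -5.446390 − 1 = -6.446390
sin φ = h / L = -6.446390 / 204 = -0.03159995
φ = arcsin(-0.03159995) = -1.810845°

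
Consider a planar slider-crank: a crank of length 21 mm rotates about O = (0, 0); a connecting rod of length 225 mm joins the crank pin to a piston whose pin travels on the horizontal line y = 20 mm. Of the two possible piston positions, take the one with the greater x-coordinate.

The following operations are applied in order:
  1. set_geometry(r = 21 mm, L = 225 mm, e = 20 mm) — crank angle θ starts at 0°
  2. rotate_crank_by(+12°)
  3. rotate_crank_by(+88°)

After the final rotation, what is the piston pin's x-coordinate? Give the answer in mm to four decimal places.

set_geometry: r = 21 mm, L = 225 mm, e = 20 mm; θ ← 0°
rotate_crank_by(+12°): θ ← 0° +12° = 12°
rotate_crank_by(+88°): θ ← 12° +88° = 100°
crank pin P = (r cos θ, r sin θ) = (-3.646612, 20.680963)
h = r sin θ − e = 20.680963 − 20 = 0.680963
x = r cos θ + √(L² − h²) = -3.646612 + √(50625.0 − 0.4637) = -3.646612 + 224.998970 = 221.352358

221.3524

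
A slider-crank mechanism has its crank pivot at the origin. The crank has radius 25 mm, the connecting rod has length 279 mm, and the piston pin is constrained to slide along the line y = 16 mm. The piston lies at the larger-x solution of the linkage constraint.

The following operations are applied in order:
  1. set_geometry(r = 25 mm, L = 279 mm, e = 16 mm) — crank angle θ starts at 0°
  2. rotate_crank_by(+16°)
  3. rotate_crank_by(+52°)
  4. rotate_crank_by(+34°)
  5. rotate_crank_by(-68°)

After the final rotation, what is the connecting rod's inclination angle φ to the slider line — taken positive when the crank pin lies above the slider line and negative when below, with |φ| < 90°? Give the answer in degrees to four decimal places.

set_geometry: r = 25 mm, L = 279 mm, e = 16 mm; θ ← 0°
rotate_crank_by(+16°): θ ← 0° +16° = 16°
rotate_crank_by(+52°): θ ← 16° +52° = 68°
rotate_crank_by(+34°): θ ← 68° +34° = 102°
rotate_crank_by(-68°): θ ← 102° -68° = 34°
crank pin P = (r cos θ, r sin θ) = (20.725939, 13.979823)
h = r sin θ − e = 13.979823 − 16 = -2.020177
sin φ = h / L = -2.020177 / 279 = -0.00724078
φ = arcsin(-0.00724078) = -0.414870°

-0.4149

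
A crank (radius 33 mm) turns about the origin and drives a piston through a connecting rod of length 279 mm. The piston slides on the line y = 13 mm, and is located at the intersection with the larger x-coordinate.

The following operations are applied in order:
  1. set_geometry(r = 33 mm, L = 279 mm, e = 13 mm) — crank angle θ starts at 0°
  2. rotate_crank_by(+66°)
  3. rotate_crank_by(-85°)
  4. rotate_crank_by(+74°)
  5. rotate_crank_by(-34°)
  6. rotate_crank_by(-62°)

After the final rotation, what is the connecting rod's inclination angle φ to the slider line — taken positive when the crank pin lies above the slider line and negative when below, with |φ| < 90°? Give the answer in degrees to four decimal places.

-7.1342

set_geometry: r = 33 mm, L = 279 mm, e = 13 mm; θ ← 0°
rotate_crank_by(+66°): θ ← 0° +66° = 66°
rotate_crank_by(-85°): θ ← 66° -85° = -19°
rotate_crank_by(+74°): θ ← -19° +74° = 55°
rotate_crank_by(-34°): θ ← 55° -34° = 21°
rotate_crank_by(-62°): θ ← 21° -62° = -41°
crank pin P = (r cos θ, r sin θ) = (24.905416, -21.649948)
h = r sin θ − e = -21.649948 − 13 = -34.649948
sin φ = h / L = -34.649948 / 279 = -0.12419336
φ = arcsin(-0.12419336) = -7.134176°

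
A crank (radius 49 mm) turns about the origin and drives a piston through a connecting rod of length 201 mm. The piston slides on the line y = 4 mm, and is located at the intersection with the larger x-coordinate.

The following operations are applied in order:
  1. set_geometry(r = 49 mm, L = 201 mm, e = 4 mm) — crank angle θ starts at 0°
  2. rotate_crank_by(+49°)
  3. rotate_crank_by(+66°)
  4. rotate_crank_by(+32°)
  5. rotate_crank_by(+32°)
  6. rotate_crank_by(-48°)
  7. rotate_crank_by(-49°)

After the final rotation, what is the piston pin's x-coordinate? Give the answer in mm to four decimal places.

set_geometry: r = 49 mm, L = 201 mm, e = 4 mm; θ ← 0°
rotate_crank_by(+49°): θ ← 0° +49° = 49°
rotate_crank_by(+66°): θ ← 49° +66° = 115°
rotate_crank_by(+32°): θ ← 115° +32° = 147°
rotate_crank_by(+32°): θ ← 147° +32° = 179°
rotate_crank_by(-48°): θ ← 179° -48° = 131°
rotate_crank_by(-49°): θ ← 131° -49° = 82°
crank pin P = (r cos θ, r sin θ) = (6.819482, 48.523135)
h = r sin θ − e = 48.523135 − 4 = 44.523135
x = r cos θ + √(L² − h²) = 6.819482 + √(40401.0 − 1982.3096) = 6.819482 + 196.006863 = 202.826345

202.8263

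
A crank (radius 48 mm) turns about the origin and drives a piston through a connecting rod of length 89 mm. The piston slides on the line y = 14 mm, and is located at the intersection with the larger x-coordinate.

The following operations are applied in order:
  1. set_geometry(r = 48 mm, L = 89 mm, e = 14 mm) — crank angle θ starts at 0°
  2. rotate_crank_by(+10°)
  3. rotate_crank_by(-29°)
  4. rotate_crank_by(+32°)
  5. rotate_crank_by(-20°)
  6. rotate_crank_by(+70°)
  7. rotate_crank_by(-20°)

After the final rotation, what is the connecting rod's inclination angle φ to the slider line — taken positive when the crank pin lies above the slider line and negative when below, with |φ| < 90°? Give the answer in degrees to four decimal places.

set_geometry: r = 48 mm, L = 89 mm, e = 14 mm; θ ← 0°
rotate_crank_by(+10°): θ ← 0° +10° = 10°
rotate_crank_by(-29°): θ ← 10° -29° = -19°
rotate_crank_by(+32°): θ ← -19° +32° = 13°
rotate_crank_by(-20°): θ ← 13° -20° = -7°
rotate_crank_by(+70°): θ ← -7° +70° = 63°
rotate_crank_by(-20°): θ ← 63° -20° = 43°
crank pin P = (r cos θ, r sin θ) = (35.104978, 32.735921)
h = r sin θ − e = 32.735921 − 14 = 18.735921
sin φ = h / L = 18.735921 / 89 = 0.21051597
φ = arcsin(0.21051597) = 12.152591°

12.1526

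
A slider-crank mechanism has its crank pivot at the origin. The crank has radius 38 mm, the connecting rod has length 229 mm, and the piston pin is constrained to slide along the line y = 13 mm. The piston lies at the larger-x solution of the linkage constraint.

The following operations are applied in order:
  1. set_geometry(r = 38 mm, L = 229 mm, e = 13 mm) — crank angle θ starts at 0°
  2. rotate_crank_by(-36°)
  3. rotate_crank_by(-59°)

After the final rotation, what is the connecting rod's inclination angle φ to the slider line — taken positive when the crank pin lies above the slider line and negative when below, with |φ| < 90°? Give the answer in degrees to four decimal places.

-12.8310

set_geometry: r = 38 mm, L = 229 mm, e = 13 mm; θ ← 0°
rotate_crank_by(-36°): θ ← 0° -36° = -36°
rotate_crank_by(-59°): θ ← -36° -59° = -95°
crank pin P = (r cos θ, r sin θ) = (-3.311918, -37.855399)
h = r sin θ − e = -37.855399 − 13 = -50.855399
sin φ = h / L = -50.855399 / 229 = -0.22207598
φ = arcsin(-0.22207598) = -12.830994°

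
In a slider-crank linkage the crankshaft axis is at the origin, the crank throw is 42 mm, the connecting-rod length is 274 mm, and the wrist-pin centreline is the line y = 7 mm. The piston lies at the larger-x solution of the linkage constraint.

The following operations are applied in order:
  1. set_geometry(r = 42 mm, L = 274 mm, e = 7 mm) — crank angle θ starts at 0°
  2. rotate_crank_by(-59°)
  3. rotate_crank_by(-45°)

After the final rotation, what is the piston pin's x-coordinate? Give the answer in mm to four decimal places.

set_geometry: r = 42 mm, L = 274 mm, e = 7 mm; θ ← 0°
rotate_crank_by(-59°): θ ← 0° -59° = -59°
rotate_crank_by(-45°): θ ← -59° -45° = -104°
crank pin P = (r cos θ, r sin θ) = (-10.160720, -40.752421)
h = r sin θ − e = -40.752421 − 7 = -47.752421
x = r cos θ + √(L² − h²) = -10.160720 + √(75076.0 − 2280.2937) = -10.160720 + 269.806794 = 259.646075

259.6461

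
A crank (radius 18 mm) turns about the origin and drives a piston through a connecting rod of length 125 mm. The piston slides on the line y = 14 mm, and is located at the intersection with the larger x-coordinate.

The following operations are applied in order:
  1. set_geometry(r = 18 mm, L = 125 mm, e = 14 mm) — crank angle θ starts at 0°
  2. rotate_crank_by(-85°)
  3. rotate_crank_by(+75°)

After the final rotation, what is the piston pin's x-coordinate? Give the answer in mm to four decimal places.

set_geometry: r = 18 mm, L = 125 mm, e = 14 mm; θ ← 0°
rotate_crank_by(-85°): θ ← 0° -85° = -85°
rotate_crank_by(+75°): θ ← -85° +75° = -10°
crank pin P = (r cos θ, r sin θ) = (17.726540, -3.125667)
h = r sin θ − e = -3.125667 − 14 = -17.125667
x = r cos θ + √(L² − h²) = 17.726540 + √(15625.0 − 293.2885) = 17.726540 + 123.821289 = 141.547828

141.5478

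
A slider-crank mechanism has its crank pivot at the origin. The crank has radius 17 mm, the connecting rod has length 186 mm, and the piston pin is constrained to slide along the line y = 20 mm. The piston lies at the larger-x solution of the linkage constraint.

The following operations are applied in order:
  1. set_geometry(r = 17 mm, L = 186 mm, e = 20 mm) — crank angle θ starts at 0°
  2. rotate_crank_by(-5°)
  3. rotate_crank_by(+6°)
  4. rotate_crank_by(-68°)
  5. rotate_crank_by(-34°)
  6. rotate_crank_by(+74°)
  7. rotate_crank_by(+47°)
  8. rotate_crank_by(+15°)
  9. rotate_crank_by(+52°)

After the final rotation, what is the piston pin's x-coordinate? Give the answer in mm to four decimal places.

set_geometry: r = 17 mm, L = 186 mm, e = 20 mm; θ ← 0°
rotate_crank_by(-5°): θ ← 0° -5° = -5°
rotate_crank_by(+6°): θ ← -5° +6° = 1°
rotate_crank_by(-68°): θ ← 1° -68° = -67°
rotate_crank_by(-34°): θ ← -67° -34° = -101°
rotate_crank_by(+74°): θ ← -101° +74° = -27°
rotate_crank_by(+47°): θ ← -27° +47° = 20°
rotate_crank_by(+15°): θ ← 20° +15° = 35°
rotate_crank_by(+52°): θ ← 35° +52° = 87°
crank pin P = (r cos θ, r sin θ) = (0.889711, 16.976702)
h = r sin θ − e = 16.976702 − 20 = -3.023298
x = r cos θ + √(L² − h²) = 0.889711 + √(34596.0 − 9.1403) = 0.889711 + 185.975428 = 186.865139

186.8651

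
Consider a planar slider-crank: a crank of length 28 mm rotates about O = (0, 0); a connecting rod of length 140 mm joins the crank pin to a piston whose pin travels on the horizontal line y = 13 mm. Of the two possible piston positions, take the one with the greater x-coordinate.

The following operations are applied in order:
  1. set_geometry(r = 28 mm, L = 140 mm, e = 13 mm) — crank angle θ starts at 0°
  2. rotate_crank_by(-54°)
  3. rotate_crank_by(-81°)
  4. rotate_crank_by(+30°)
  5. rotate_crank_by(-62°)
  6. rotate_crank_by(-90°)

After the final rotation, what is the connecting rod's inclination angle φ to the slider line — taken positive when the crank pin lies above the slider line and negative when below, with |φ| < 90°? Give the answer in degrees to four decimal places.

5.8553

set_geometry: r = 28 mm, L = 140 mm, e = 13 mm; θ ← 0°
rotate_crank_by(-54°): θ ← 0° -54° = -54°
rotate_crank_by(-81°): θ ← -54° -81° = -135°
rotate_crank_by(+30°): θ ← -135° +30° = -105°
rotate_crank_by(-62°): θ ← -105° -62° = -167°
rotate_crank_by(-90°): θ ← -167° -90° = -257°
crank pin P = (r cos θ, r sin θ) = (-6.298630, 27.282362)
h = r sin θ − e = 27.282362 − 13 = 14.282362
sin φ = h / L = 14.282362 / 140 = 0.10201687
φ = arcsin(0.10201687) = 5.855323°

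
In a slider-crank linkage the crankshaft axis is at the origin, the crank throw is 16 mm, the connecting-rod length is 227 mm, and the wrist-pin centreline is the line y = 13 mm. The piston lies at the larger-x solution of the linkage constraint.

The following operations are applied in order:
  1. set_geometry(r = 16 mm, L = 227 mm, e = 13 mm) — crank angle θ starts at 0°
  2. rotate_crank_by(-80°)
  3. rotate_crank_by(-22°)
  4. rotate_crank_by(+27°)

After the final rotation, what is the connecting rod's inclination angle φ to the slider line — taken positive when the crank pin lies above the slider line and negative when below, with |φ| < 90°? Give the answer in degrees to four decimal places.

set_geometry: r = 16 mm, L = 227 mm, e = 13 mm; θ ← 0°
rotate_crank_by(-80°): θ ← 0° -80° = -80°
rotate_crank_by(-22°): θ ← -80° -22° = -102°
rotate_crank_by(+27°): θ ← -102° +27° = -75°
crank pin P = (r cos θ, r sin θ) = (4.141105, -15.454813)
h = r sin θ − e = -15.454813 − 13 = -28.454813
sin φ = h / L = -28.454813 / 227 = -0.12535160
φ = arcsin(-0.12535160) = -7.201061°

-7.2011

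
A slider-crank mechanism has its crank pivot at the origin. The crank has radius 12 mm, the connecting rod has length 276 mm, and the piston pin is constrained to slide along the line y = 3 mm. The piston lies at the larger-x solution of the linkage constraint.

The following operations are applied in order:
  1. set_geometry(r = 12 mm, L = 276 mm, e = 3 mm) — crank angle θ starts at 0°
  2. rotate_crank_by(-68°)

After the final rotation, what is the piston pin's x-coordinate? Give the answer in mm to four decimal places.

set_geometry: r = 12 mm, L = 276 mm, e = 3 mm; θ ← 0°
rotate_crank_by(-68°): θ ← 0° -68° = -68°
crank pin P = (r cos θ, r sin θ) = (4.495279, -11.126206)
h = r sin θ − e = -11.126206 − 3 = -14.126206
x = r cos θ + √(L² − h²) = 4.495279 + √(76176.0 − 199.5497) = 4.495279 + 275.638260 = 280.133539

280.1335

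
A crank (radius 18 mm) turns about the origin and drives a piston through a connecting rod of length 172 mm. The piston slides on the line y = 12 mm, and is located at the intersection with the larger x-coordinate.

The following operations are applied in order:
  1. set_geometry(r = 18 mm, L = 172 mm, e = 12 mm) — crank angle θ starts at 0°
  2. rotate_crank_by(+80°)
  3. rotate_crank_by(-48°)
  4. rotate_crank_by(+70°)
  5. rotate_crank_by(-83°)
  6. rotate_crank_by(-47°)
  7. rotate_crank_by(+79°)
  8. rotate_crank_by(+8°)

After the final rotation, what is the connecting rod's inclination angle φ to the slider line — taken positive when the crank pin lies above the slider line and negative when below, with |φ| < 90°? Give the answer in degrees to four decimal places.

set_geometry: r = 18 mm, L = 172 mm, e = 12 mm; θ ← 0°
rotate_crank_by(+80°): θ ← 0° +80° = 80°
rotate_crank_by(-48°): θ ← 80° -48° = 32°
rotate_crank_by(+70°): θ ← 32° +70° = 102°
rotate_crank_by(-83°): θ ← 102° -83° = 19°
rotate_crank_by(-47°): θ ← 19° -47° = -28°
rotate_crank_by(+79°): θ ← -28° +79° = 51°
rotate_crank_by(+8°): θ ← 51° +8° = 59°
crank pin P = (r cos θ, r sin θ) = (9.270685, 15.429011)
h = r sin θ − e = 15.429011 − 12 = 3.429011
sin φ = h / L = 3.429011 / 172 = 0.01993611
φ = arcsin(0.01993611) = 1.142331°

1.1423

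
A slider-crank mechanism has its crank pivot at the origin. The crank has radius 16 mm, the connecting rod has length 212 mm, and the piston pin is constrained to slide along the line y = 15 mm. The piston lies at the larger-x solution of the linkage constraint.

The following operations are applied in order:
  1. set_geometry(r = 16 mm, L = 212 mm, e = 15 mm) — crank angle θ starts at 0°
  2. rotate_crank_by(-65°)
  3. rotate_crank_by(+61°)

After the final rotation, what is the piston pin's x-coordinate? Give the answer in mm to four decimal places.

227.3476

set_geometry: r = 16 mm, L = 212 mm, e = 15 mm; θ ← 0°
rotate_crank_by(-65°): θ ← 0° -65° = -65°
rotate_crank_by(+61°): θ ← -65° +61° = -4°
crank pin P = (r cos θ, r sin θ) = (15.961025, -1.116104)
h = r sin θ − e = -1.116104 − 15 = -16.116104
x = r cos θ + √(L² − h²) = 15.961025 + √(44944.0 − 259.7288) = 15.961025 + 211.386545 = 227.347569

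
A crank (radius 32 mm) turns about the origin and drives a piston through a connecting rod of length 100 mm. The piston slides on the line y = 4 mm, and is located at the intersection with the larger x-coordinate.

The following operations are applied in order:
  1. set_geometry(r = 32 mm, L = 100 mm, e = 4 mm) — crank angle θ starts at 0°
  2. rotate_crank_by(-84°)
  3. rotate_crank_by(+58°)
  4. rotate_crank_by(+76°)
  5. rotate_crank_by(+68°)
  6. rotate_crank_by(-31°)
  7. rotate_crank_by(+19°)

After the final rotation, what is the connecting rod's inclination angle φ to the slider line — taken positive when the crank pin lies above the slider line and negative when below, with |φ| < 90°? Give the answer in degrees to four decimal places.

set_geometry: r = 32 mm, L = 100 mm, e = 4 mm; θ ← 0°
rotate_crank_by(-84°): θ ← 0° -84° = -84°
rotate_crank_by(+58°): θ ← -84° +58° = -26°
rotate_crank_by(+76°): θ ← -26° +76° = 50°
rotate_crank_by(+68°): θ ← 50° +68° = 118°
rotate_crank_by(-31°): θ ← 118° -31° = 87°
rotate_crank_by(+19°): θ ← 87° +19° = 106°
crank pin P = (r cos θ, r sin θ) = (-8.820395, 30.760374)
h = r sin θ − e = 30.760374 − 4 = 26.760374
sin φ = h / L = 26.760374 / 100 = 0.26760374
φ = arcsin(0.26760374) = 15.521725°

15.5217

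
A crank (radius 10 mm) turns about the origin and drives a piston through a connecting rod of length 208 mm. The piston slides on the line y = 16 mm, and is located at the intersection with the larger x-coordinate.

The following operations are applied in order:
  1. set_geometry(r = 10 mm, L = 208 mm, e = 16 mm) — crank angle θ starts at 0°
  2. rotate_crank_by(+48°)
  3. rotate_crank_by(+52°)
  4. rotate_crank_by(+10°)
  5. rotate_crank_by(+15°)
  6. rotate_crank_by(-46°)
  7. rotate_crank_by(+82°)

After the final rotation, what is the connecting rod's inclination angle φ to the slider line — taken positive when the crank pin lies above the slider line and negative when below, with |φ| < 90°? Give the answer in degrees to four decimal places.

set_geometry: r = 10 mm, L = 208 mm, e = 16 mm; θ ← 0°
rotate_crank_by(+48°): θ ← 0° +48° = 48°
rotate_crank_by(+52°): θ ← 48° +52° = 100°
rotate_crank_by(+10°): θ ← 100° +10° = 110°
rotate_crank_by(+15°): θ ← 110° +15° = 125°
rotate_crank_by(-46°): θ ← 125° -46° = 79°
rotate_crank_by(+82°): θ ← 79° +82° = 161°
crank pin P = (r cos θ, r sin θ) = (-9.455186, 3.255682)
h = r sin θ − e = 3.255682 − 16 = -12.744318
sin φ = h / L = -12.744318 / 208 = -0.06127076
φ = arcsin(-0.06127076) = -3.512756°

-3.5128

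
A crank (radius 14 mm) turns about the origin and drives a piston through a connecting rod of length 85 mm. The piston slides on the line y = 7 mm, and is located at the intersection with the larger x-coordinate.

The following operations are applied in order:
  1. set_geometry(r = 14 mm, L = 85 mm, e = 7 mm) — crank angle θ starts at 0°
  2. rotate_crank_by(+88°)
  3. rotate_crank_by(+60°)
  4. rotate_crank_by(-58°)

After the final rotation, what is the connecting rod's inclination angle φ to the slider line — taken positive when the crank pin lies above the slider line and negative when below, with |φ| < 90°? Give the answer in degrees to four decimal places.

set_geometry: r = 14 mm, L = 85 mm, e = 7 mm; θ ← 0°
rotate_crank_by(+88°): θ ← 0° +88° = 88°
rotate_crank_by(+60°): θ ← 88° +60° = 148°
rotate_crank_by(-58°): θ ← 148° -58° = 90°
crank pin P = (r cos θ, r sin θ) = (0.000000, 14.000000)
h = r sin θ − e = 14.000000 − 7 = 7.000000
sin φ = h / L = 7.000000 / 85 = 0.08235294
φ = arcsin(0.08235294) = 4.723826°

4.7238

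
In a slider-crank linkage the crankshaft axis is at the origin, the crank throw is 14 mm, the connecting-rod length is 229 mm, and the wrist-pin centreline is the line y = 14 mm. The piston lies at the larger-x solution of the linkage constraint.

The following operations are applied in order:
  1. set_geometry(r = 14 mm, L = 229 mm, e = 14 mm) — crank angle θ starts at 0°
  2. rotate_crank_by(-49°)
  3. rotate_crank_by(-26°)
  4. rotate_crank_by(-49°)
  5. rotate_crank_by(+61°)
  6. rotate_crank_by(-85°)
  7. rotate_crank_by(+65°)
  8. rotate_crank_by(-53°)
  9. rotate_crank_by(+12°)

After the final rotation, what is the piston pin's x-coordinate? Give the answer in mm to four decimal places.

219.7351

set_geometry: r = 14 mm, L = 229 mm, e = 14 mm; θ ← 0°
rotate_crank_by(-49°): θ ← 0° -49° = -49°
rotate_crank_by(-26°): θ ← -49° -26° = -75°
rotate_crank_by(-49°): θ ← -75° -49° = -124°
rotate_crank_by(+61°): θ ← -124° +61° = -63°
rotate_crank_by(-85°): θ ← -63° -85° = -148°
rotate_crank_by(+65°): θ ← -148° +65° = -83°
rotate_crank_by(-53°): θ ← -83° -53° = -136°
rotate_crank_by(+12°): θ ← -136° +12° = -124°
crank pin P = (r cos θ, r sin θ) = (-7.828701, -11.606526)
h = r sin θ − e = -11.606526 − 14 = -25.606526
x = r cos θ + √(L² − h²) = -7.828701 + √(52441.0 − 655.6942) = -7.828701 + 227.563850 = 219.735149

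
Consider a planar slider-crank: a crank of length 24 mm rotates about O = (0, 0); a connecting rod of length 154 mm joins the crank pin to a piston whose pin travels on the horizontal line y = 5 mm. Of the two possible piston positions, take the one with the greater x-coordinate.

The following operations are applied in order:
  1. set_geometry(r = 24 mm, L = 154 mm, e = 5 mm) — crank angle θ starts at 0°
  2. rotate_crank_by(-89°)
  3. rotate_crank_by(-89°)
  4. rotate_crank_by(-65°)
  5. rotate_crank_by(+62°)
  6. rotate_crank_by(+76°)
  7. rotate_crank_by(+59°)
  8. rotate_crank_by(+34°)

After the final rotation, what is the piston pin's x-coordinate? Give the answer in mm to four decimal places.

177.1512

set_geometry: r = 24 mm, L = 154 mm, e = 5 mm; θ ← 0°
rotate_crank_by(-89°): θ ← 0° -89° = -89°
rotate_crank_by(-89°): θ ← -89° -89° = -178°
rotate_crank_by(-65°): θ ← -178° -65° = -243°
rotate_crank_by(+62°): θ ← -243° +62° = -181°
rotate_crank_by(+76°): θ ← -181° +76° = -105°
rotate_crank_by(+59°): θ ← -105° +59° = -46°
rotate_crank_by(+34°): θ ← -46° +34° = -12°
crank pin P = (r cos θ, r sin θ) = (23.475542, -4.989881)
h = r sin θ − e = -4.989881 − 5 = -9.989881
x = r cos θ + √(L² − h²) = 23.475542 + √(23716.0 − 99.7977) = 23.475542 + 153.675640 = 177.151182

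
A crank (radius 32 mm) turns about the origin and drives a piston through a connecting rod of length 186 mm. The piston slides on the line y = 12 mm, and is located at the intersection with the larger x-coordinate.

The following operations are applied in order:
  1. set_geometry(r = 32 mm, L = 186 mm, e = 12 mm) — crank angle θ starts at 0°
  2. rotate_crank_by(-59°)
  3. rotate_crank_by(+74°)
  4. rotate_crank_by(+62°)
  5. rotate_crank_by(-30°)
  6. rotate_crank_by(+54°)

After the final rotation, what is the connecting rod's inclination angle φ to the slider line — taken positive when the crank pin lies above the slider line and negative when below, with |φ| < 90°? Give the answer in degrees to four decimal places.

set_geometry: r = 32 mm, L = 186 mm, e = 12 mm; θ ← 0°
rotate_crank_by(-59°): θ ← 0° -59° = -59°
rotate_crank_by(+74°): θ ← -59° +74° = 15°
rotate_crank_by(+62°): θ ← 15° +62° = 77°
rotate_crank_by(-30°): θ ← 77° -30° = 47°
rotate_crank_by(+54°): θ ← 47° +54° = 101°
crank pin P = (r cos θ, r sin θ) = (-6.105888, 31.412070)
h = r sin θ − e = 31.412070 − 12 = 19.412070
sin φ = h / L = 19.412070 / 186 = 0.10436597
φ = arcsin(0.10436597) = 5.990638°

5.9906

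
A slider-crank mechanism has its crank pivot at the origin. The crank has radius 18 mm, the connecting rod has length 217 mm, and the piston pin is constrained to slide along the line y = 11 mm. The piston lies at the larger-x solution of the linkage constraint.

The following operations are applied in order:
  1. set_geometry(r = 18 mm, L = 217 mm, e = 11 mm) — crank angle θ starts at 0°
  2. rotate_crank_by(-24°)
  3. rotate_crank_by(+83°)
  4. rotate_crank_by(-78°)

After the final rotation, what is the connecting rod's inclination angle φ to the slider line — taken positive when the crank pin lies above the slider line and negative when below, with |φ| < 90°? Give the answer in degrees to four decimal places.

set_geometry: r = 18 mm, L = 217 mm, e = 11 mm; θ ← 0°
rotate_crank_by(-24°): θ ← 0° -24° = -24°
rotate_crank_by(+83°): θ ← -24° +83° = 59°
rotate_crank_by(-78°): θ ← 59° -78° = -19°
crank pin P = (r cos θ, r sin θ) = (17.019334, -5.860227)
h = r sin θ − e = -5.860227 − 11 = -16.860227
sin φ = h / L = -16.860227 / 217 = -0.07769690
φ = arcsin(-0.07769690) = -4.456196°

-4.4562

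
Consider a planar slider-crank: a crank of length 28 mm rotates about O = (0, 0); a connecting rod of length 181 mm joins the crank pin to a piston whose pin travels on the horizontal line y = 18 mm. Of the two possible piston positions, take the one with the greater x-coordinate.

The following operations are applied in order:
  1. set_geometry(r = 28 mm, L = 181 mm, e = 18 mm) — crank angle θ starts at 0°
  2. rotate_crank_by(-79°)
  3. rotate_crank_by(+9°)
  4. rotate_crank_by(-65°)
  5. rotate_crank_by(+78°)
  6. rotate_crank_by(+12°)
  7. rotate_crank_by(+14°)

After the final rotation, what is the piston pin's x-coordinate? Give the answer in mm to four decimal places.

202.0734

set_geometry: r = 28 mm, L = 181 mm, e = 18 mm; θ ← 0°
rotate_crank_by(-79°): θ ← 0° -79° = -79°
rotate_crank_by(+9°): θ ← -79° +9° = -70°
rotate_crank_by(-65°): θ ← -70° -65° = -135°
rotate_crank_by(+78°): θ ← -135° +78° = -57°
rotate_crank_by(+12°): θ ← -57° +12° = -45°
rotate_crank_by(+14°): θ ← -45° +14° = -31°
crank pin P = (r cos θ, r sin θ) = (24.000684, -14.421066)
h = r sin θ − e = -14.421066 − 18 = -32.421066
x = r cos θ + √(L² − h²) = 24.000684 + √(32761.0 − 1051.1255) = 24.000684 + 178.072666 = 202.073351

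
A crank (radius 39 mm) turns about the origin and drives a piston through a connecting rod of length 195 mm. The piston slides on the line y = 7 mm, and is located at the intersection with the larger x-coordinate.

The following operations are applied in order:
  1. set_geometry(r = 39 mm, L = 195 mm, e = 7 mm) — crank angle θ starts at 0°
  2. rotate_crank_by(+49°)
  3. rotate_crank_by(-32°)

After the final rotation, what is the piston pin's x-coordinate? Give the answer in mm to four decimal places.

set_geometry: r = 39 mm, L = 195 mm, e = 7 mm; θ ← 0°
rotate_crank_by(+49°): θ ← 0° +49° = 49°
rotate_crank_by(-32°): θ ← 49° -32° = 17°
crank pin P = (r cos θ, r sin θ) = (37.295885, 11.402496)
h = r sin θ − e = 11.402496 − 7 = 4.402496
x = r cos θ + √(L² − h²) = 37.295885 + √(38025.0 − 19.3820) = 37.295885 + 194.950296 = 232.246182

232.2462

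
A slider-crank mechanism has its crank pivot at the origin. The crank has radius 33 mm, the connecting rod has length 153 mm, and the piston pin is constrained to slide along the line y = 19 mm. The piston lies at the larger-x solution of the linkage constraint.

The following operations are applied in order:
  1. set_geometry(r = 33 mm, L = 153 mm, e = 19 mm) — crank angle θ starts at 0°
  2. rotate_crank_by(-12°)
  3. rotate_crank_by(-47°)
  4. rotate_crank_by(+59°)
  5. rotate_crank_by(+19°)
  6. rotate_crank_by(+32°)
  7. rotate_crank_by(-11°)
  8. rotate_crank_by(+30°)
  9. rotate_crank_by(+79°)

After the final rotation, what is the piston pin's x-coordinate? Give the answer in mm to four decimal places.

124.7004

set_geometry: r = 33 mm, L = 153 mm, e = 19 mm; θ ← 0°
rotate_crank_by(-12°): θ ← 0° -12° = -12°
rotate_crank_by(-47°): θ ← -12° -47° = -59°
rotate_crank_by(+59°): θ ← -59° +59° = 0°
rotate_crank_by(+19°): θ ← 0° +19° = 19°
rotate_crank_by(+32°): θ ← 19° +32° = 51°
rotate_crank_by(-11°): θ ← 51° -11° = 40°
rotate_crank_by(+30°): θ ← 40° +30° = 70°
rotate_crank_by(+79°): θ ← 70° +79° = 149°
crank pin P = (r cos θ, r sin θ) = (-28.286521, 16.996256)
h = r sin θ − e = 16.996256 − 19 = -2.003744
x = r cos θ + √(L² − h²) = -28.286521 + √(23409.0 − 4.0150) = -28.286521 + 152.986879 = 124.700358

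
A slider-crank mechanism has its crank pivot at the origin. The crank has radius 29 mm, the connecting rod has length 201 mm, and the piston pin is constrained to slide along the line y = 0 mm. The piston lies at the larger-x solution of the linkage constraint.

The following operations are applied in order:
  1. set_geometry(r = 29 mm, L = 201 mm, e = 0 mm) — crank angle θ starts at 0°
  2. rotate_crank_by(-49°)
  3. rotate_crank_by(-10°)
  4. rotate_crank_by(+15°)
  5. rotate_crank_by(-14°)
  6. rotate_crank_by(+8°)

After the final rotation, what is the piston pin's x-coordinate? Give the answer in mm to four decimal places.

218.4094

set_geometry: r = 29 mm, L = 201 mm, e = 0 mm; θ ← 0°
rotate_crank_by(-49°): θ ← 0° -49° = -49°
rotate_crank_by(-10°): θ ← -49° -10° = -59°
rotate_crank_by(+15°): θ ← -59° +15° = -44°
rotate_crank_by(-14°): θ ← -44° -14° = -58°
rotate_crank_by(+8°): θ ← -58° +8° = -50°
crank pin P = (r cos θ, r sin θ) = (18.640841, -22.215289)
h = r sin θ − e = -22.215289 − 0 = -22.215289
x = r cos θ + √(L² − h²) = 18.640841 + √(40401.0 − 493.5191) = 18.640841 + 199.768568 = 218.409409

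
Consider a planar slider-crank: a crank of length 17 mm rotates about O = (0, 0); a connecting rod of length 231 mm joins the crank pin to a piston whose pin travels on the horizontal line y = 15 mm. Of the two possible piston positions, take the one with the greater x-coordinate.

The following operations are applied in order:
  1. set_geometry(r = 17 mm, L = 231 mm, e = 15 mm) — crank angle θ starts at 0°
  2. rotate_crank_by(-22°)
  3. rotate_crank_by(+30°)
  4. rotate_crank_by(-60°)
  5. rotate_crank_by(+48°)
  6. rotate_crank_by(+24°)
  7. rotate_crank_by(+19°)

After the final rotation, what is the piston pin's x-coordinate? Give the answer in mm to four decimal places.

set_geometry: r = 17 mm, L = 231 mm, e = 15 mm; θ ← 0°
rotate_crank_by(-22°): θ ← 0° -22° = -22°
rotate_crank_by(+30°): θ ← -22° +30° = 8°
rotate_crank_by(-60°): θ ← 8° -60° = -52°
rotate_crank_by(+48°): θ ← -52° +48° = -4°
rotate_crank_by(+24°): θ ← -4° +24° = 20°
rotate_crank_by(+19°): θ ← 20° +19° = 39°
crank pin P = (r cos θ, r sin θ) = (13.211481, 10.698447)
h = r sin θ − e = 10.698447 − 15 = -4.301553
x = r cos θ + √(L² − h²) = 13.211481 + √(53361.0 − 18.5034) = 13.211481 + 230.959946 = 244.171427

244.1714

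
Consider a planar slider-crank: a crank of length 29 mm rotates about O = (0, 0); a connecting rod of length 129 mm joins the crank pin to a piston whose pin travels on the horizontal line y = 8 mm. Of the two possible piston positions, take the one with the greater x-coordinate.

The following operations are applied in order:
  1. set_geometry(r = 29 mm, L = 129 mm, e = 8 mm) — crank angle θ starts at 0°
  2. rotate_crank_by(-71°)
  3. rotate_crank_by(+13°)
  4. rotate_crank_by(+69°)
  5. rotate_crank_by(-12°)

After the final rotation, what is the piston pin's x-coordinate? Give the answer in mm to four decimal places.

set_geometry: r = 29 mm, L = 129 mm, e = 8 mm; θ ← 0°
rotate_crank_by(-71°): θ ← 0° -71° = -71°
rotate_crank_by(+13°): θ ← -71° +13° = -58°
rotate_crank_by(+69°): θ ← -58° +69° = 11°
rotate_crank_by(-12°): θ ← 11° -12° = -1°
crank pin P = (r cos θ, r sin θ) = (28.995583, -0.506120)
h = r sin θ − e = -0.506120 − 8 = -8.506120
x = r cos θ + √(L² − h²) = 28.995583 + √(16641.0 − 72.3541) = 28.995583 + 128.719252 = 157.714836

157.7148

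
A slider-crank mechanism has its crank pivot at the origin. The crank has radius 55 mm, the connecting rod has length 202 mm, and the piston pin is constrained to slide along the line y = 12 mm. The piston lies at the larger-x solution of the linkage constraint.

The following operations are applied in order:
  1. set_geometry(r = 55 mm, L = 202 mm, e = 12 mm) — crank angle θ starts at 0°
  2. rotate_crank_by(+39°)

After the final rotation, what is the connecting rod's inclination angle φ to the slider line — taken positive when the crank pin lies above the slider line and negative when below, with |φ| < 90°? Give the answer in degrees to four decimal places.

6.4274

set_geometry: r = 55 mm, L = 202 mm, e = 12 mm; θ ← 0°
rotate_crank_by(+39°): θ ← 0° +39° = 39°
crank pin P = (r cos θ, r sin θ) = (42.743028, 34.612622)
h = r sin θ − e = 34.612622 − 12 = 22.612622
sin φ = h / L = 22.612622 / 202 = 0.11194367
φ = arcsin(0.11194367) = 6.427372°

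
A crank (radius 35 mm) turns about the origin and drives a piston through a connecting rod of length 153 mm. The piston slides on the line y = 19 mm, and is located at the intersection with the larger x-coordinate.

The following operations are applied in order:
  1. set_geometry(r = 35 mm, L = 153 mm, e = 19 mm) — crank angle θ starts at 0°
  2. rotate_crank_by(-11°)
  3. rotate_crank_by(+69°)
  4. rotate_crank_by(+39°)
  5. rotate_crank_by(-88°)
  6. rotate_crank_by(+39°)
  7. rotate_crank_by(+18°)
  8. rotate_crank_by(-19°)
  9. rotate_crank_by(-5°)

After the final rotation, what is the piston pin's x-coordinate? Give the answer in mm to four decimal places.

178.9462

set_geometry: r = 35 mm, L = 153 mm, e = 19 mm; θ ← 0°
rotate_crank_by(-11°): θ ← 0° -11° = -11°
rotate_crank_by(+69°): θ ← -11° +69° = 58°
rotate_crank_by(+39°): θ ← 58° +39° = 97°
rotate_crank_by(-88°): θ ← 97° -88° = 9°
rotate_crank_by(+39°): θ ← 9° +39° = 48°
rotate_crank_by(+18°): θ ← 48° +18° = 66°
rotate_crank_by(-19°): θ ← 66° -19° = 47°
rotate_crank_by(-5°): θ ← 47° -5° = 42°
crank pin P = (r cos θ, r sin θ) = (26.010069, 23.419571)
h = r sin θ − e = 23.419571 − 19 = 4.419571
x = r cos θ + √(L² − h²) = 26.010069 + √(23409.0 − 19.5326) = 26.010069 + 152.936155 = 178.946224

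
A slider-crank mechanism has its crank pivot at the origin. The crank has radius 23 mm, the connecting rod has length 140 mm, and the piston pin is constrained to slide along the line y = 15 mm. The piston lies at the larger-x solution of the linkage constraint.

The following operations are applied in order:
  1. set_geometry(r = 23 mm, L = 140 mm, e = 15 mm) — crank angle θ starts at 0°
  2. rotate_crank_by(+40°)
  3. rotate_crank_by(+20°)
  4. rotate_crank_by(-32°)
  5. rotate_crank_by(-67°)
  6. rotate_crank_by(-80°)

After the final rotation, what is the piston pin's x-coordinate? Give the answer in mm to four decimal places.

set_geometry: r = 23 mm, L = 140 mm, e = 15 mm; θ ← 0°
rotate_crank_by(+40°): θ ← 0° +40° = 40°
rotate_crank_by(+20°): θ ← 40° +20° = 60°
rotate_crank_by(-32°): θ ← 60° -32° = 28°
rotate_crank_by(-67°): θ ← 28° -67° = -39°
rotate_crank_by(-80°): θ ← -39° -80° = -119°
crank pin P = (r cos θ, r sin θ) = (-11.150621, -20.116253)
h = r sin θ − e = -20.116253 − 15 = -35.116253
x = r cos θ + √(L² − h²) = -11.150621 + √(19600.0 − 1233.1512) = -11.150621 + 135.524347 = 124.373726

124.3737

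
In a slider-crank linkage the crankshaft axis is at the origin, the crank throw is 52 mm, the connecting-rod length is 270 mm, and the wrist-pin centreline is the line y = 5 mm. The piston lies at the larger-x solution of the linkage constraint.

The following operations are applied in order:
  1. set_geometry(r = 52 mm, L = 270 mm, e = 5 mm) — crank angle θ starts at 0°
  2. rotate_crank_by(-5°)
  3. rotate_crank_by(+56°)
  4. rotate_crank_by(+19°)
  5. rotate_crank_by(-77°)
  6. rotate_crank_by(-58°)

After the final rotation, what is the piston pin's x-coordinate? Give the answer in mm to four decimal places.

set_geometry: r = 52 mm, L = 270 mm, e = 5 mm; θ ← 0°
rotate_crank_by(-5°): θ ← 0° -5° = -5°
rotate_crank_by(+56°): θ ← -5° +56° = 51°
rotate_crank_by(+19°): θ ← 51° +19° = 70°
rotate_crank_by(-77°): θ ← 70° -77° = -7°
rotate_crank_by(-58°): θ ← -7° -58° = -65°
crank pin P = (r cos θ, r sin θ) = (21.976150, -47.128005)
h = r sin θ − e = -47.128005 − 5 = -52.128005
x = r cos θ + √(L² − h²) = 21.976150 + √(72900.0 − 2717.3289) = 21.976150 + 264.920122 = 286.896272

286.8963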